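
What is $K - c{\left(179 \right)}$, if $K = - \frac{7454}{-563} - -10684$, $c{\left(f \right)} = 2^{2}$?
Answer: $\frac{6020294}{563} \approx 10693.0$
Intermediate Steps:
$c{\left(f \right)} = 4$
$K = \frac{6022546}{563}$ ($K = \left(-7454\right) \left(- \frac{1}{563}\right) + 10684 = \frac{7454}{563} + 10684 = \frac{6022546}{563} \approx 10697.0$)
$K - c{\left(179 \right)} = \frac{6022546}{563} - 4 = \frac{6020294}{563}$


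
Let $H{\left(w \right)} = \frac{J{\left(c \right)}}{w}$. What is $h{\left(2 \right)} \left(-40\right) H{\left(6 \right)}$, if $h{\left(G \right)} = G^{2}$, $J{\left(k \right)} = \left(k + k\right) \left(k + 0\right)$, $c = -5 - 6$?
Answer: $- \frac{19360}{3} \approx -6453.3$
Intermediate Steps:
$c = -11$ ($c = -5 - 6 = -11$)
$J{\left(k \right)} = 2 k^{2}$ ($J{\left(k \right)} = 2 k k = 2 k^{2}$)
$H{\left(w \right)} = \frac{242}{w}$ ($H{\left(w \right)} = \frac{2 \left(-11\right)^{2}}{w} = \frac{2 \cdot 121}{w} = \frac{242}{w}$)
$h{\left(2 \right)} \left(-40\right) H{\left(6 \right)} = 2^{2} \left(-40\right) \frac{242}{6} = 4 \left(-40\right) 242 \cdot \frac{1}{6} = \left(-160\right) \frac{121}{3} = - \frac{19360}{3}$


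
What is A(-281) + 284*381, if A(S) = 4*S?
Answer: 107080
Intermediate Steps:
A(-281) + 284*381 = 4*(-281) + 284*381 = -1124 + 108204 = 107080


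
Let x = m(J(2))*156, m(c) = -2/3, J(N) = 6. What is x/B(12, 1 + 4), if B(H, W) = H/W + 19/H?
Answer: -6240/239 ≈ -26.109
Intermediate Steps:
B(H, W) = 19/H + H/W
m(c) = -2/3 (m(c) = -2*1/3 = -2/3)
x = -104 (x = -2/3*156 = -104)
x/B(12, 1 + 4) = -104/(19/12 + 12/(1 + 4)) = -104/(19*(1/12) + 12/5) = -104/(19/12 + 12*(1/5)) = -104/(19/12 + 12/5) = -104/239/60 = -104*60/239 = -6240/239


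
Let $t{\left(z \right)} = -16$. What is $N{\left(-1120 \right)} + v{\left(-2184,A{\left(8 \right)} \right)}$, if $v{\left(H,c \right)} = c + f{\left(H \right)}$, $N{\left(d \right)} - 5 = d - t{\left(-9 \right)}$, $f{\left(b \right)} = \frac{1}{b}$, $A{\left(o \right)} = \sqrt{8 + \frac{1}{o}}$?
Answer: $- \frac{2400217}{2184} + \frac{\sqrt{130}}{4} \approx -1096.2$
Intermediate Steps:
$N{\left(d \right)} = 21 + d$ ($N{\left(d \right)} = 5 + \left(d - -16\right) = 5 + \left(d + 16\right) = 5 + \left(16 + d\right) = 21 + d$)
$v{\left(H,c \right)} = c + \frac{1}{H}$
$N{\left(-1120 \right)} + v{\left(-2184,A{\left(8 \right)} \right)} = \left(21 - 1120\right) + \left(\sqrt{8 + \frac{1}{8}} + \frac{1}{-2184}\right) = -1099 - \left(\frac{1}{2184} - \sqrt{8 + \frac{1}{8}}\right) = -1099 - \left(\frac{1}{2184} - \sqrt{\frac{65}{8}}\right) = -1099 - \left(\frac{1}{2184} - \frac{\sqrt{130}}{4}\right) = - \frac{2400217}{2184} + \frac{\sqrt{130}}{4}$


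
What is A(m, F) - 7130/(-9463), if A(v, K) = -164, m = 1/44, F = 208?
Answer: -1544802/9463 ≈ -163.25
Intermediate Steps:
m = 1/44 ≈ 0.022727
A(m, F) - 7130/(-9463) = -164 - 7130/(-9463) = -164 - 7130*(-1/9463) = -164 + 7130/9463 = -1544802/9463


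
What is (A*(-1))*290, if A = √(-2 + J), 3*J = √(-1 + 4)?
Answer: -290*I*√(18 - 3*√3)/3 ≈ -345.9*I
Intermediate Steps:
J = √3/3 (J = √(-1 + 4)/3 = √3/3 ≈ 0.57735)
A = √(-2 + √3/3) ≈ 1.1927*I
(A*(-1))*290 = ((√(-18 + 3*√3)/3)*(-1))*290 = -√(-18 + 3*√3)/3*290 = -290*√(-18 + 3*√3)/3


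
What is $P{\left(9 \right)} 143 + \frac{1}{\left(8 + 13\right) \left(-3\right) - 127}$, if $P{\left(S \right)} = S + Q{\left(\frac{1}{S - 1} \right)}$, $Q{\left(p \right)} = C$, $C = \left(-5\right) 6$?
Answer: $- \frac{570571}{190} \approx -3003.0$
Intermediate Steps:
$C = -30$
$Q{\left(p \right)} = -30$
$P{\left(S \right)} = -30 + S$ ($P{\left(S \right)} = S - 30 = -30 + S$)
$P{\left(9 \right)} 143 + \frac{1}{\left(8 + 13\right) \left(-3\right) - 127} = \left(-30 + 9\right) 143 + \frac{1}{\left(8 + 13\right) \left(-3\right) - 127} = \left(-21\right) 143 + \frac{1}{21 \left(-3\right) - 127} = -3003 + \frac{1}{-63 - 127} = -3003 + \frac{1}{-190} = -3003 - \frac{1}{190} = - \frac{570571}{190}$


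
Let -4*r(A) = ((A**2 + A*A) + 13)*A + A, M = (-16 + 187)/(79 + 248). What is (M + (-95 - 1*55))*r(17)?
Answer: 40993188/109 ≈ 3.7608e+5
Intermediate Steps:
M = 57/109 (M = 171/327 = 171*(1/327) = 57/109 ≈ 0.52294)
r(A) = -A/4 - A*(13 + 2*A**2)/4 (r(A) = -(((A**2 + A*A) + 13)*A + A)/4 = -(((A**2 + A**2) + 13)*A + A)/4 = -((2*A**2 + 13)*A + A)/4 = -((13 + 2*A**2)*A + A)/4 = -(A*(13 + 2*A**2) + A)/4 = -(A + A*(13 + 2*A**2))/4 = -A/4 - A*(13 + 2*A**2)/4)
(M + (-95 - 1*55))*r(17) = (57/109 + (-95 - 1*55))*(-1/2*17*(7 + 17**2)) = (57/109 + (-95 - 55))*(-1/2*17*(7 + 289)) = (57/109 - 150)*(-1/2*17*296) = -16293/109*(-2516) = 40993188/109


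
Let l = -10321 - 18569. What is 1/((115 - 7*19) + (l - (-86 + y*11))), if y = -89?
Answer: -1/27843 ≈ -3.5916e-5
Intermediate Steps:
l = -28890
1/((115 - 7*19) + (l - (-86 + y*11))) = 1/((115 - 7*19) + (-28890 - (-86 - 89*11))) = 1/((115 - 133) + (-28890 - (-86 - 979))) = 1/(-18 + (-28890 - 1*(-1065))) = 1/(-18 + (-28890 + 1065)) = 1/(-18 - 27825) = 1/(-27843) = -1/27843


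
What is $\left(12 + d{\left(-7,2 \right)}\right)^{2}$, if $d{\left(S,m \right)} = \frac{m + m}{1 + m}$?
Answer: $\frac{1600}{9} \approx 177.78$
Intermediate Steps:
$d{\left(S,m \right)} = \frac{2 m}{1 + m}$
$\left(12 + d{\left(-7,2 \right)}\right)^{2} = \left(12 + 2 \cdot 2 \frac{1}{1 + 2}\right)^{2} = \left(12 + 2 \cdot 2 \cdot \frac{1}{3}\right)^{2} = \left(12 + \frac{4}{3}\right)^{2} = \left(\frac{40}{3}\right)^{2} = \frac{1600}{9}$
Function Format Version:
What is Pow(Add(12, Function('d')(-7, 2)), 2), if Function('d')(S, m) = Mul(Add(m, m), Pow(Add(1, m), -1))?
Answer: Rational(1600, 9) ≈ 177.78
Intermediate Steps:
Function('d')(S, m) = Mul(2, m, Pow(Add(1, m), -1)) (Function('d')(S, m) = Mul(Mul(2, m), Pow(Add(1, m), -1)) = Mul(2, m, Pow(Add(1, m), -1)))
Pow(Add(12, Function('d')(-7, 2)), 2) = Pow(Add(12, Mul(2, 2, Pow(Add(1, 2), -1))), 2) = Pow(Add(12, Mul(2, 2, Pow(3, -1))), 2) = Pow(Add(12, Mul(2, 2, Rational(1, 3))), 2) = Pow(Add(12, Rational(4, 3)), 2) = Pow(Rational(40, 3), 2) = Rational(1600, 9)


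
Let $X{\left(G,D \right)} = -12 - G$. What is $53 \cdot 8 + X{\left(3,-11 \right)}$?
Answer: $409$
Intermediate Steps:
$53 \cdot 8 + X{\left(3,-11 \right)} = 53 \cdot 8 - 15 = 424 - 15 = 409$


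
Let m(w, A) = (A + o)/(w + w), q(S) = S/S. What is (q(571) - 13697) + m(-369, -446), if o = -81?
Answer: -10107121/738 ≈ -13695.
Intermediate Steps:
q(S) = 1
m(w, A) = (-81 + A)/(2*w) (m(w, A) = (A - 81)/(w + w) = (-81 + A)/((2*w)) = (-81 + A)*(1/(2*w)) = (-81 + A)/(2*w))
(q(571) - 13697) + m(-369, -446) = (1 - 13697) + (½)*(-81 - 446)/(-369) = -13696 + (½)*(-1/369)*(-527) = -13696 + 527/738 = -10107121/738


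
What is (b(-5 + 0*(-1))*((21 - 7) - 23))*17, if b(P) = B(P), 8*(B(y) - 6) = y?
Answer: -6579/8 ≈ -822.38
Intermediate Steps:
B(y) = 6 + y/8
b(P) = 6 + P/8
(b(-5 + 0*(-1))*((21 - 7) - 23))*17 = ((6 + (-5 + 0*(-1))/8)*((21 - 7) - 23))*17 = ((6 + (-5 + 0)/8)*(14 - 23))*17 = ((6 + (1/8)*(-5))*(-9))*17 = ((6 - 5/8)*(-9))*17 = ((43/8)*(-9))*17 = -387/8*17 = -6579/8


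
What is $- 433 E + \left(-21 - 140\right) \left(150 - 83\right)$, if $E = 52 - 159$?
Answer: $35544$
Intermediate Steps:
$E = -107$ ($E = 52 - 159 = -107$)
$- 433 E + \left(-21 - 140\right) \left(150 - 83\right) = \left(-433\right) \left(-107\right) + \left(-21 - 140\right) \left(150 - 83\right) = 46331 - 10787 = 35544$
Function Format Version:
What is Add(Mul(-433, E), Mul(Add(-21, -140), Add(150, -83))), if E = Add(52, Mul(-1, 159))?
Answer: 35544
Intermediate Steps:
E = -107 (E = Add(52, -159) = -107)
Add(Mul(-433, E), Mul(Add(-21, -140), Add(150, -83))) = Add(Mul(-433, -107), Mul(Add(-21, -140), Add(150, -83))) = Add(46331, Mul(-161, 67)) = Add(46331, -10787) = 35544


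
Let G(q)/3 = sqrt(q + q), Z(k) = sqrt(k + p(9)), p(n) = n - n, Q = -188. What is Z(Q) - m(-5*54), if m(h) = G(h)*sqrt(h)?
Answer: 810*sqrt(2) + 2*I*sqrt(47) ≈ 1145.5 + 13.711*I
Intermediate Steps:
p(n) = 0
Z(k) = sqrt(k) (Z(k) = sqrt(k + 0) = sqrt(k))
G(q) = 3*sqrt(2)*sqrt(q) (G(q) = 3*sqrt(q + q) = 3*sqrt(2*q) = 3*(sqrt(2)*sqrt(q)) = 3*sqrt(2)*sqrt(q))
m(h) = 3*h*sqrt(2) (m(h) = (3*sqrt(2)*sqrt(h))*sqrt(h) = 3*h*sqrt(2))
Z(Q) - m(-5*54) = sqrt(-188) - 3*(-5*54)*sqrt(2) = 2*I*sqrt(47) - 3*(-270)*sqrt(2) = 2*I*sqrt(47) - (-810)*sqrt(2) = 2*I*sqrt(47) + 810*sqrt(2) = 810*sqrt(2) + 2*I*sqrt(47)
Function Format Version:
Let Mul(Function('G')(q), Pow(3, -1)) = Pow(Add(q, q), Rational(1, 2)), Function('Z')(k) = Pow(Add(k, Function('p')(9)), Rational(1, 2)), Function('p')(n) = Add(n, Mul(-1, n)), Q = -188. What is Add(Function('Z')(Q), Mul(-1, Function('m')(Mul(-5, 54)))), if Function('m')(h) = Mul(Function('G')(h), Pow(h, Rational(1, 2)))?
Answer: Add(Mul(810, Pow(2, Rational(1, 2))), Mul(2, I, Pow(47, Rational(1, 2)))) ≈ Add(1145.5, Mul(13.711, I))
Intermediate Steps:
Function('p')(n) = 0
Function('Z')(k) = Pow(k, Rational(1, 2)) (Function('Z')(k) = Pow(Add(k, 0), Rational(1, 2)) = Pow(k, Rational(1, 2)))
Function('G')(q) = Mul(3, Pow(2, Rational(1, 2)), Pow(q, Rational(1, 2))) (Function('G')(q) = Mul(3, Pow(Add(q, q), Rational(1, 2))) = Mul(3, Pow(Mul(2, q), Rational(1, 2))) = Mul(3, Mul(Pow(2, Rational(1, 2)), Pow(q, Rational(1, 2)))) = Mul(3, Pow(2, Rational(1, 2)), Pow(q, Rational(1, 2))))
Function('m')(h) = Mul(3, h, Pow(2, Rational(1, 2))) (Function('m')(h) = Mul(Mul(3, Pow(2, Rational(1, 2)), Pow(h, Rational(1, 2))), Pow(h, Rational(1, 2))) = Mul(3, h, Pow(2, Rational(1, 2))))
Add(Function('Z')(Q), Mul(-1, Function('m')(Mul(-5, 54)))) = Add(Pow(-188, Rational(1, 2)), Mul(-1, Mul(3, Mul(-5, 54), Pow(2, Rational(1, 2))))) = Add(Mul(2, I, Pow(47, Rational(1, 2))), Mul(-1, Mul(3, -270, Pow(2, Rational(1, 2))))) = Add(Mul(2, I, Pow(47, Rational(1, 2))), Mul(-1, Mul(-810, Pow(2, Rational(1, 2))))) = Add(Mul(2, I, Pow(47, Rational(1, 2))), Mul(810, Pow(2, Rational(1, 2)))) = Add(Mul(810, Pow(2, Rational(1, 2))), Mul(2, I, Pow(47, Rational(1, 2))))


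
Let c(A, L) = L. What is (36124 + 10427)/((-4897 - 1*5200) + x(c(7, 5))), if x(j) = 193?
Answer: -46551/9904 ≈ -4.7002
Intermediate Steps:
(36124 + 10427)/((-4897 - 1*5200) + x(c(7, 5))) = (36124 + 10427)/((-4897 - 1*5200) + 193) = 46551/((-4897 - 5200) + 193) = 46551/(-10097 + 193) = 46551/(-9904) = 46551*(-1/9904) = -46551/9904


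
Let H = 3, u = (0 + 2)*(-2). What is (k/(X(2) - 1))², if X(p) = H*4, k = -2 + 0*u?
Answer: 4/121 ≈ 0.033058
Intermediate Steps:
u = -4 (u = 2*(-2) = -4)
k = -2 (k = -2 + 0*(-4) = -2 + 0 = -2)
X(p) = 12 (X(p) = 3*4 = 12)
(k/(X(2) - 1))² = (-2/(12 - 1))² = (-2/11)² = 4/121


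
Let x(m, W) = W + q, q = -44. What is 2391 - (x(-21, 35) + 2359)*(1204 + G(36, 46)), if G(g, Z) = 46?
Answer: -2935109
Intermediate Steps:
x(m, W) = -44 + W (x(m, W) = W - 44 = -44 + W)
2391 - (x(-21, 35) + 2359)*(1204 + G(36, 46)) = 2391 - ((-44 + 35) + 2359)*(1204 + 46) = 2391 - (-9 + 2359)*1250 = 2391 - 2350*1250 = 2391 - 1*2937500 = 2391 - 2937500 = -2935109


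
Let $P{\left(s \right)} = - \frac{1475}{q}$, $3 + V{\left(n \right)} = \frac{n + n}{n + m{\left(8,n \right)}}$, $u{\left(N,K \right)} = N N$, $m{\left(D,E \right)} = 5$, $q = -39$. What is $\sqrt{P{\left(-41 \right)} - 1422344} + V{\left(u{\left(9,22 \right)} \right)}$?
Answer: $- \frac{48}{43} + \frac{i \sqrt{2163327699}}{39} \approx -1.1163 + 1192.6 i$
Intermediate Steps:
$u{\left(N,K \right)} = N^{2}$
$V{\left(n \right)} = -3 + \frac{2 n}{5 + n}$ ($V{\left(n \right)} = -3 + \frac{n + n}{n + 5} = -3 + \frac{2 n}{5 + n}$)
$P{\left(s \right)} = \frac{1475}{39}$ ($P{\left(s \right)} = - \frac{1475}{-39} = \left(-1475\right) \left(- \frac{1}{39}\right) = \frac{1475}{39}$)
$\sqrt{P{\left(-41 \right)} - 1422344} + V{\left(u{\left(9,22 \right)} \right)} = \sqrt{\frac{1475}{39} - 1422344} + \frac{-15 - 9^{2}}{5 + 9^{2}} = \sqrt{- \frac{55469941}{39}} + \frac{-15 - 81}{5 + 81} = \frac{i \sqrt{2163327699}}{39} + \frac{-15 - 81}{86} = \frac{i \sqrt{2163327699}}{39} + \frac{1}{86} \left(-96\right) = \frac{i \sqrt{2163327699}}{39} - \frac{48}{43} = - \frac{48}{43} + \frac{i \sqrt{2163327699}}{39}$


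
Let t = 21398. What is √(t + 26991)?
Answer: √48389 ≈ 219.98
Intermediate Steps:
√(t + 26991) = √(21398 + 26991) = √48389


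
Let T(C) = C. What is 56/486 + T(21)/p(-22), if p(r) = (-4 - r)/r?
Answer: -6209/243 ≈ -25.551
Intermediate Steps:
p(r) = (-4 - r)/r
56/486 + T(21)/p(-22) = 56/486 + 21/(((-4 - 1*(-22))/(-22))) = 56*(1/486) + 21/((-(-4 + 22)/22)) = 28/243 + 21/((-1/22*18)) = 28/243 + 21/(-9/11) = 28/243 + 21*(-11/9) = 28/243 - 77/3 = -6209/243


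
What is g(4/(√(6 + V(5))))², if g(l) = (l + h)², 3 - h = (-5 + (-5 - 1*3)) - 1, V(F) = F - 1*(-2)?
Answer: 14475977/169 + 1026256*√13/169 ≈ 1.0755e+5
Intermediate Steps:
V(F) = 2 + F (V(F) = F + 2 = 2 + F)
h = 17 (h = 3 - ((-5 + (-5 - 1*3)) - 1) = 3 - ((-5 + (-5 - 3)) - 1) = 3 - ((-5 - 8) - 1) = 3 - (-13 - 1) = 3 - 1*(-14) = 3 + 14 = 17)
g(l) = (17 + l)² (g(l) = (l + 17)² = (17 + l)²)
g(4/(√(6 + V(5))))² = ((17 + 4/(√(6 + (2 + 5))))²)² = ((17 + 4/(√(6 + 7)))²)² = ((17 + 4/(√13))²)² = ((17 + 4*(√13/13))²)² = ((17 + 4*√13/13)²)² = (17 + 4*√13/13)⁴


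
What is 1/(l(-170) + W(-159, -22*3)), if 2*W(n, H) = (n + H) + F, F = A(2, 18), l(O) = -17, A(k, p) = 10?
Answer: -2/249 ≈ -0.0080321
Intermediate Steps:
F = 10
W(n, H) = 5 + H/2 + n/2 (W(n, H) = ((n + H) + 10)/2 = ((H + n) + 10)/2 = (10 + H + n)/2 = 5 + H/2 + n/2)
1/(l(-170) + W(-159, -22*3)) = 1/(-17 + (5 + (-22*3)/2 + (½)*(-159))) = 1/(-17 + (5 + (½)*(-66) - 159/2)) = 1/(-17 + (5 - 33 - 159/2)) = 1/(-17 - 215/2) = 1/(-249/2) = -2/249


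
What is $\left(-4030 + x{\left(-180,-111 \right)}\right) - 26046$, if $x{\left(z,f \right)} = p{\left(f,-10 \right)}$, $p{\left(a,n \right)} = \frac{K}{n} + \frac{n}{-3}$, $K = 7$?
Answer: $- \frac{902201}{30} \approx -30073.0$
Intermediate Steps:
$p{\left(a,n \right)} = \frac{7}{n} - \frac{n}{3}$ ($p{\left(a,n \right)} = \frac{7}{n} + \frac{n}{-3} = \frac{7}{n} + n \left(- \frac{1}{3}\right) = \frac{7}{n} - \frac{n}{3}$)
$x{\left(z,f \right)} = \frac{79}{30}$ ($x{\left(z,f \right)} = \frac{7}{-10} - - \frac{10}{3} = 7 \left(- \frac{1}{10}\right) + \frac{10}{3} = - \frac{7}{10} + \frac{10}{3} = \frac{79}{30}$)
$\left(-4030 + x{\left(-180,-111 \right)}\right) - 26046 = \left(-4030 + \frac{79}{30}\right) - 26046 = - \frac{120821}{30} - 26046 = - \frac{902201}{30}$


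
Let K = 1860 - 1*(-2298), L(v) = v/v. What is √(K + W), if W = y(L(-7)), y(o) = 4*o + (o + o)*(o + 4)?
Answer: 2*√1043 ≈ 64.591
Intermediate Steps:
L(v) = 1
y(o) = 4*o + 2*o*(4 + o) (y(o) = 4*o + (2*o)*(4 + o) = 4*o + 2*o*(4 + o))
W = 14 (W = 2*1*(6 + 1) = 2*1*7 = 14)
K = 4158 (K = 1860 + 2298 = 4158)
√(K + W) = √(4158 + 14) = √4172 = 2*√1043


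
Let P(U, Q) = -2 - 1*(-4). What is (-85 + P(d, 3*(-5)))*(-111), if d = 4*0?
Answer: 9213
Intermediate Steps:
d = 0
P(U, Q) = 2 (P(U, Q) = -2 + 4 = 2)
(-85 + P(d, 3*(-5)))*(-111) = (-85 + 2)*(-111) = -83*(-111) = 9213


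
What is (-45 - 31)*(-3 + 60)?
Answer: -4332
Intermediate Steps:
(-45 - 31)*(-3 + 60) = -76*57 = -4332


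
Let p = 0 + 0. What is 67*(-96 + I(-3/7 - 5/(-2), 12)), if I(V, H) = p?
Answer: -6432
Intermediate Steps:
p = 0
I(V, H) = 0
67*(-96 + I(-3/7 - 5/(-2), 12)) = 67*(-96 + 0) = 67*(-96) = -6432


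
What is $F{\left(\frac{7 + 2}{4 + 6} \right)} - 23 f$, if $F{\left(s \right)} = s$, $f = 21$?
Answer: $- \frac{4821}{10} \approx -482.1$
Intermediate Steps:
$F{\left(\frac{7 + 2}{4 + 6} \right)} - 23 f = \frac{7 + 2}{4 + 6} - 483 = \frac{9}{10} - 483 = - \frac{4821}{10}$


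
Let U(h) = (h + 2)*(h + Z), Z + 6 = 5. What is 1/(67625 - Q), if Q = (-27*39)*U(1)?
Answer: 1/67625 ≈ 1.4787e-5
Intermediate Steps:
Z = -1 (Z = -6 + 5 = -1)
U(h) = (-1 + h)*(2 + h) (U(h) = (h + 2)*(h - 1) = (2 + h)*(-1 + h) = (-1 + h)*(2 + h))
Q = 0 (Q = (-27*39)*(-2 + 1 + 1²) = -1053*(-2 + 1 + 1) = -1053*0 = 0)
1/(67625 - Q) = 1/(67625 - 1*0) = 1/(67625 + 0) = 1/67625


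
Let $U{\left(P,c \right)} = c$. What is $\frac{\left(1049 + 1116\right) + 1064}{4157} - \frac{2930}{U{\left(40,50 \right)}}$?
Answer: $- \frac{1201856}{20785} \approx -57.823$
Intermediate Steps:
$\frac{\left(1049 + 1116\right) + 1064}{4157} - \frac{2930}{U{\left(40,50 \right)}} = \frac{\left(1049 + 1116\right) + 1064}{4157} - \frac{2930}{50} = \left(2165 + 1064\right) \frac{1}{4157} - \frac{293}{5} = 3229 \cdot \frac{1}{4157} - \frac{293}{5} = \frac{3229}{4157} - \frac{293}{5} = - \frac{1201856}{20785}$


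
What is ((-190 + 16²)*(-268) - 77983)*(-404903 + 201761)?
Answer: 19434798282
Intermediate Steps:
((-190 + 16²)*(-268) - 77983)*(-404903 + 201761) = ((-190 + 256)*(-268) - 77983)*(-203142) = (66*(-268) - 77983)*(-203142) = (-17688 - 77983)*(-203142) = -95671*(-203142) = 19434798282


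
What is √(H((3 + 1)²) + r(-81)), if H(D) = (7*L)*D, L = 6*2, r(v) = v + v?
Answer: √1182 ≈ 34.380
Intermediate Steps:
r(v) = 2*v
L = 12
H(D) = 84*D (H(D) = (7*12)*D = 84*D)
√(H((3 + 1)²) + r(-81)) = √(84*(3 + 1)² + 2*(-81)) = √(84*4² - 162) = √(84*16 - 162) = √(1344 - 162) = √1182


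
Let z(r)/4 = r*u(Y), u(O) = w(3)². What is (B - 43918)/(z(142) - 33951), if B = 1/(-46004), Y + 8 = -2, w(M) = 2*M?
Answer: 673467891/207064004 ≈ 3.2525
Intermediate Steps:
Y = -10 (Y = -8 - 2 = -10)
u(O) = 36 (u(O) = (2*3)² = 6² = 36)
z(r) = 144*r (z(r) = 4*(r*36) = 4*(36*r) = 144*r)
B = -1/46004 ≈ -2.1737e-5
(B - 43918)/(z(142) - 33951) = (-1/46004 - 43918)/(144*142 - 33951) = -2020403673/(46004*(20448 - 33951)) = -2020403673/46004/(-13503) = -2020403673/46004*(-1/13503) = 673467891/207064004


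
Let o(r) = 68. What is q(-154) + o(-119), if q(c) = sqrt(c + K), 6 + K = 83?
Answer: 68 + I*sqrt(77) ≈ 68.0 + 8.775*I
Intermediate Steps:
K = 77 (K = -6 + 83 = 77)
q(c) = sqrt(77 + c) (q(c) = sqrt(c + 77) = sqrt(77 + c))
q(-154) + o(-119) = sqrt(77 - 154) + 68 = sqrt(-77) + 68 = I*sqrt(77) + 68 = 68 + I*sqrt(77)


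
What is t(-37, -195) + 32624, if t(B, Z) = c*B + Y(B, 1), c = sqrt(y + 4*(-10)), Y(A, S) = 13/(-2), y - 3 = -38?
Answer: 65235/2 - 185*I*sqrt(3) ≈ 32618.0 - 320.43*I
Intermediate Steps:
y = -35 (y = 3 - 38 = -35)
Y(A, S) = -13/2 (Y(A, S) = 13*(-1/2) = -13/2)
c = 5*I*sqrt(3) (c = sqrt(-35 + 4*(-10)) = sqrt(-35 - 40) = sqrt(-75) = 5*I*sqrt(3) ≈ 8.6602*I)
t(B, Z) = -13/2 + 5*I*B*sqrt(3) (t(B, Z) = (5*I*sqrt(3))*B - 13/2 = 5*I*B*sqrt(3) - 13/2 = -13/2 + 5*I*B*sqrt(3))
t(-37, -195) + 32624 = (-13/2 + 5*I*(-37)*sqrt(3)) + 32624 = (-13/2 - 185*I*sqrt(3)) + 32624 = 65235/2 - 185*I*sqrt(3)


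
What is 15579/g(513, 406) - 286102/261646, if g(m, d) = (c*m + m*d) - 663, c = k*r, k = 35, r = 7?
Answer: -1383054751/1321312300 ≈ -1.0467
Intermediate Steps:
c = 245 (c = 35*7 = 245)
g(m, d) = -663 + 245*m + d*m (g(m, d) = (245*m + m*d) - 663 = (245*m + d*m) - 663 = -663 + 245*m + d*m)
15579/g(513, 406) - 286102/261646 = 15579/(-663 + 245*513 + 406*513) - 286102/261646 = 15579/(-663 + 125685 + 208278) - 286102*1/261646 = 15579/333300 - 143051/130823 = 15579*(1/333300) - 143051/130823 = 5193/111100 - 143051/130823 = -1383054751/1321312300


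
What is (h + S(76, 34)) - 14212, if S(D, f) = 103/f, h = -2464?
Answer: -566881/34 ≈ -16673.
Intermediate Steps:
(h + S(76, 34)) - 14212 = (-2464 + 103/34) - 14212 = -83673/34 - 14212 = -566881/34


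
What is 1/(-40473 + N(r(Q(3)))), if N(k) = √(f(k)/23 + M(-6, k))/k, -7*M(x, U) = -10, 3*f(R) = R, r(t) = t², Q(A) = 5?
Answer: -2443557375/98898097638202 - 5*√417795/98898097638202 ≈ -2.4708e-5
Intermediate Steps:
f(R) = R/3
M(x, U) = 10/7 (M(x, U) = -⅐*(-10) = 10/7)
N(k) = √(10/7 + k/69)/k (N(k) = √((k/3)/23 + 10/7)/k = √((k/3)*(1/23) + 10/7)/k = √(k/69 + 10/7)/k = √(10/7 + k/69)/k)
1/(-40473 + N(r(Q(3)))) = 1/(-40473 + √(333270 + 3381*5²)/(483*(5²))) = 1/(-40473 + (1/483)*√(333270 + 3381*25)/25) = 1/(-40473 + (1/483)*(1/25)*√(333270 + 84525)) = 1/(-40473 + (1/483)*(1/25)*√417795) = 1/(-40473 + √417795/12075)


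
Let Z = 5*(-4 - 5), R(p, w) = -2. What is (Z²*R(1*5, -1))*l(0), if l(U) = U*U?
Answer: 0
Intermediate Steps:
Z = -45 (Z = 5*(-9) = -45)
l(U) = U²
(Z²*R(1*5, -1))*l(0) = ((-45)²*(-2))*0² = (2025*(-2))*0 = -4050*0 = 0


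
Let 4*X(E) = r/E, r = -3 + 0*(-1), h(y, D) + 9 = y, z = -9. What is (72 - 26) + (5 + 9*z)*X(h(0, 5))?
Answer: 119/3 ≈ 39.667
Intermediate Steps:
h(y, D) = -9 + y
r = -3 (r = -3 + 0 = -3)
X(E) = -3/(4*E) (X(E) = (-3/E)/4 = -3/(4*E))
(72 - 26) + (5 + 9*z)*X(h(0, 5)) = (72 - 26) + (5 + 9*(-9))*(-3/(4*(-9 + 0))) = 46 + (5 - 81)*(-3/4/(-9)) = 46 - (-57)*(-1)/9 = 46 - 76*1/12 = 46 - 19/3 = 119/3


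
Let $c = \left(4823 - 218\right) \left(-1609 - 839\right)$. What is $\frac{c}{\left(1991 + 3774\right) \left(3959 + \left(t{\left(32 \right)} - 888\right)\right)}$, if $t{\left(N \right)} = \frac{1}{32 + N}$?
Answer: $- \frac{48098304}{75538795} \approx -0.63674$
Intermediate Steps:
$c = -11273040$ ($c = 4605 \left(-2448\right) = -11273040$)
$\frac{c}{\left(1991 + 3774\right) \left(3959 + \left(t{\left(32 \right)} - 888\right)\right)} = - \frac{11273040}{\left(1991 + 3774\right) \left(3959 + \left(\frac{1}{32 + 32} - 888\right)\right)} = - \frac{11273040}{5765 \left(3959 - \left(888 - \frac{1}{64}\right)\right)} = - \frac{11273040}{5765 \left(3959 + \left(\frac{1}{64} - 888\right)\right)} = - \frac{11273040}{5765 \left(3959 - \frac{56831}{64}\right)} = - \frac{11273040}{5765 \cdot \frac{196545}{64}} = - \frac{11273040}{\frac{1133081925}{64}} = \left(-11273040\right) \frac{64}{1133081925} = - \frac{48098304}{75538795}$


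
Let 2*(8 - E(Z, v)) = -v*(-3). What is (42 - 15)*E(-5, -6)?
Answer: 459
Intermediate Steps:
E(Z, v) = 8 - 3*v/2 (E(Z, v) = 8 - (-1)*v*(-3)/2 = 8 - (-1)*(-3*v)/2 = 8 - 3*v/2)
(42 - 15)*E(-5, -6) = (42 - 15)*(8 - 3/2*(-6)) = 27*(8 + 9) = 27*17 = 459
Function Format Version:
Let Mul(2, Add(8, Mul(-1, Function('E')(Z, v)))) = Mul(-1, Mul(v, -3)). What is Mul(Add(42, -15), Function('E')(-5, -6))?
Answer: 459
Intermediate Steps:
Function('E')(Z, v) = Add(8, Mul(Rational(-3, 2), v)) (Function('E')(Z, v) = Add(8, Mul(Rational(-1, 2), Mul(-1, Mul(v, -3)))) = Add(8, Mul(Rational(-1, 2), Mul(-1, Mul(-3, v)))) = Add(8, Mul(Rational(-1, 2), Mul(3, v))) = Add(8, Mul(Rational(-3, 2), v)))
Mul(Add(42, -15), Function('E')(-5, -6)) = Mul(Add(42, -15), Add(8, Mul(Rational(-3, 2), -6))) = Mul(27, Add(8, 9)) = Mul(27, 17) = 459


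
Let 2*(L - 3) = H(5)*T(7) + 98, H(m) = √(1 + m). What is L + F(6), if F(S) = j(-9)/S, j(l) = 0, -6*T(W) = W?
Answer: 52 - 7*√6/12 ≈ 50.571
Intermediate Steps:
T(W) = -W/6
F(S) = 0 (F(S) = 0/S = 0)
L = 52 - 7*√6/12 (L = 3 + (√(1 + 5)*(-⅙*7) + 98)/2 = 3 + (√6*(-7/6) + 98)/2 = 3 + (-7*√6/6 + 98)/2 = 3 + (98 - 7*√6/6)/2 = 3 + (49 - 7*√6/12) = 52 - 7*√6/12 ≈ 50.571)
L + F(6) = (52 - 7*√6/12) + 0 = 52 - 7*√6/12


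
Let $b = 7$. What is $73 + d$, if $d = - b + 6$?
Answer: $72$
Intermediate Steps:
$d = -1$ ($d = \left(-1\right) 7 + 6 = -7 + 6 = -1$)
$73 + d = 73 - 1 = 72$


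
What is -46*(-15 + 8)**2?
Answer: -2254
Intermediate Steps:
-46*(-15 + 8)**2 = -46*(-7)**2 = -46*49 = -2254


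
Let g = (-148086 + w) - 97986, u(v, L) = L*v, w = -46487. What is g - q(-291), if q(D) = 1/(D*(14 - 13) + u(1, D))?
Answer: -170269337/582 ≈ -2.9256e+5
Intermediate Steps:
g = -292559 (g = (-148086 - 46487) - 97986 = -194573 - 97986 = -292559)
q(D) = 1/(2*D) (q(D) = 1/(D*(14 - 13) + D*1) = 1/(D*1 + D) = 1/(D + D) = 1/(2*D))
g - q(-291) = -292559 - 1/(2*(-291)) = -292559 - (-1)/(2*291) = -292559 - 1*(-1/582) = -292559 + 1/582 = -170269337/582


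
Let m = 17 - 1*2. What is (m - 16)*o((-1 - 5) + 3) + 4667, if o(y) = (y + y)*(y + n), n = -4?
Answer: 4625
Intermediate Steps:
m = 15 (m = 17 - 2 = 15)
o(y) = 2*y*(-4 + y) (o(y) = (y + y)*(y - 4) = (2*y)*(-4 + y) = 2*y*(-4 + y))
(m - 16)*o((-1 - 5) + 3) + 4667 = (15 - 16)*(2*((-1 - 5) + 3)*(-4 + ((-1 - 5) + 3))) + 4667 = -2*(-6 + 3)*(-4 + (-6 + 3)) + 4667 = -2*(-3)*(-4 - 3) + 4667 = -2*(-3)*(-7) + 4667 = -1*42 + 4667 = -42 + 4667 = 4625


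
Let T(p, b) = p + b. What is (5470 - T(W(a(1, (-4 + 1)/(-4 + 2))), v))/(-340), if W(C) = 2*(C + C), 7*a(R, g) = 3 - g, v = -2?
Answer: -19149/1190 ≈ -16.092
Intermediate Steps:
a(R, g) = 3/7 - g/7 (a(R, g) = (3 - g)/7 = 3/7 - g/7)
W(C) = 4*C (W(C) = 2*(2*C) = 4*C)
T(p, b) = b + p
(5470 - T(W(a(1, (-4 + 1)/(-4 + 2))), v))/(-340) = (5470 - (-2 + 4*(3/7 - (-4 + 1)/(7*(-4 + 2)))))/(-340) = (5470 - (-2 + 4*(3/7 - (-3)/(7*(-2)))))*(-1/340) = (5470 - (-2 + 4*(3/7 - (-3)*(-1)/(7*2))))*(-1/340) = (5470 - (-2 + 4*(3/7 - ⅐*3/2)))*(-1/340) = (5470 - (-2 + 4*(3/7 - 3/14)))*(-1/340) = (5470 - (-2 + 4*(3/14)))*(-1/340) = (5470 - (-2 + 6/7))*(-1/340) = (5470 - 1*(-8/7))*(-1/340) = (5470 + 8/7)*(-1/340) = (38298/7)*(-1/340) = -19149/1190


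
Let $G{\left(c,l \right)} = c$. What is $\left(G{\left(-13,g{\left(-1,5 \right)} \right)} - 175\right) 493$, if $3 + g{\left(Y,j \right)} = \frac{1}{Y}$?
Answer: $-92684$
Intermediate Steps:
$g{\left(Y,j \right)} = -3 + \frac{1}{Y}$
$\left(G{\left(-13,g{\left(-1,5 \right)} \right)} - 175\right) 493 = \left(-13 - 175\right) 493 = \left(-188\right) 493 = -92684$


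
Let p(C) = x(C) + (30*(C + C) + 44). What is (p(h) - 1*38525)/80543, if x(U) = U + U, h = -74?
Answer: -43069/80543 ≈ -0.53473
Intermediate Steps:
x(U) = 2*U
p(C) = 44 + 62*C (p(C) = 2*C + (30*(C + C) + 44) = 2*C + (30*(2*C) + 44) = 2*C + (60*C + 44) = 2*C + (44 + 60*C) = 44 + 62*C)
(p(h) - 1*38525)/80543 = ((44 + 62*(-74)) - 1*38525)/80543 = ((44 - 4588) - 38525)*(1/80543) = (-4544 - 38525)*(1/80543) = -43069*1/80543 = -43069/80543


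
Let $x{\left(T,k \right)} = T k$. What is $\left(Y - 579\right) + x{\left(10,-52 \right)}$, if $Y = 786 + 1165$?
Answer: $852$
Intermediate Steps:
$Y = 1951$
$\left(Y - 579\right) + x{\left(10,-52 \right)} = \left(1951 - 579\right) + 10 \left(-52\right) = 1372 - 520 = 852$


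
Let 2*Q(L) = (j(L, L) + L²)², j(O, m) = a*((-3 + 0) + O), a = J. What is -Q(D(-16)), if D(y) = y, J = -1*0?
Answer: -32768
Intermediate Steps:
J = 0
a = 0
j(O, m) = 0 (j(O, m) = 0*((-3 + 0) + O) = 0*(-3 + O) = 0)
Q(L) = L⁴/2 (Q(L) = (0 + L²)²/2 = (L²)²/2 = L⁴/2)
-Q(D(-16)) = -(-16)⁴/2 = -65536/2 = -1*32768 = -32768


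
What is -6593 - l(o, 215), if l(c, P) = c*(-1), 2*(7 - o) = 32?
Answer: -6602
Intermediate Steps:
o = -9 (o = 7 - ½*32 = 7 - 16 = -9)
l(c, P) = -c
-6593 - l(o, 215) = -6593 - (-1)*(-9) = -6593 - 1*9 = -6593 - 9 = -6602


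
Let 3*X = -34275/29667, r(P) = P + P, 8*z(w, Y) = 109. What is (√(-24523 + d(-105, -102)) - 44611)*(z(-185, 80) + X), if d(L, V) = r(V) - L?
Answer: -140181279133/237336 + 3142303*I*√24622/237336 ≈ -5.9065e+5 + 2077.5*I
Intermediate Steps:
z(w, Y) = 109/8 (z(w, Y) = (⅛)*109 = 109/8)
r(P) = 2*P
d(L, V) = -L + 2*V (d(L, V) = 2*V - L = -L + 2*V)
X = -11425/29667 (X = (-34275/29667)/3 = (-34275*1/29667)/3 = (⅓)*(-11425/9889) = -11425/29667 ≈ -0.38511)
(√(-24523 + d(-105, -102)) - 44611)*(z(-185, 80) + X) = (√(-24523 + (-1*(-105) + 2*(-102))) - 44611)*(109/8 - 11425/29667) = (√(-24523 + (105 - 204)) - 44611)*(3142303/237336) = (√(-24523 - 99) - 44611)*(3142303/237336) = (√(-24622) - 44611)*(3142303/237336) = (I*√24622 - 44611)*(3142303/237336) = (-44611 + I*√24622)*(3142303/237336) = -140181279133/237336 + 3142303*I*√24622/237336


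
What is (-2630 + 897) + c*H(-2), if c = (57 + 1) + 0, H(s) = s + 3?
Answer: -1675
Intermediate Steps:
H(s) = 3 + s
c = 58 (c = 58 + 0 = 58)
(-2630 + 897) + c*H(-2) = (-2630 + 897) + 58*(3 - 2) = -1733 + 58*1 = -1733 + 58 = -1675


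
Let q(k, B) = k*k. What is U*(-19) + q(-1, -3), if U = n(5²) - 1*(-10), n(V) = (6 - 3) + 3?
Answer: -303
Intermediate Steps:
q(k, B) = k²
n(V) = 6 (n(V) = 3 + 3 = 6)
U = 16 (U = 6 - 1*(-10) = 6 + 10 = 16)
U*(-19) + q(-1, -3) = 16*(-19) + (-1)² = -304 + 1 = -303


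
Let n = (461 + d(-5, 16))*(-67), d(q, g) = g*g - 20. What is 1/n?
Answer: -1/46699 ≈ -2.1414e-5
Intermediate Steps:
d(q, g) = -20 + g² (d(q, g) = g² - 20 = -20 + g²)
n = -46699 (n = (461 + (-20 + 16²))*(-67) = (461 + (-20 + 256))*(-67) = (461 + 236)*(-67) = 697*(-67) = -46699)
1/n = 1/(-46699) = -1/46699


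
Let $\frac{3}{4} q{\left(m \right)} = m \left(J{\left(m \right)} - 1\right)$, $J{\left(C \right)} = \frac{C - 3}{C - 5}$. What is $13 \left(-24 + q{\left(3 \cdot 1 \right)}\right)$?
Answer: $-364$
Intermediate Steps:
$J{\left(C \right)} = \frac{-3 + C}{-5 + C}$
$q{\left(m \right)} = \frac{4 m \left(-1 + \frac{-3 + m}{-5 + m}\right)}{3}$ ($q{\left(m \right)} = \frac{4 m \left(\frac{-3 + m}{-5 + m} - 1\right)}{3} = \frac{4 m \left(-1 + \frac{-3 + m}{-5 + m}\right)}{3}$)
$13 \left(-24 + q{\left(3 \cdot 1 \right)}\right) = 13 \left(-24 + \frac{8 \cdot 3 \cdot 1}{3 \left(-5 + 3 \cdot 1\right)}\right) = 13 \left(-24 + \frac{8}{3} \cdot 3 \frac{1}{-5 + 3}\right) = 13 \left(-24 + \frac{8}{3} \cdot 3 \frac{1}{-2}\right) = 13 \left(-24 + \frac{8}{3} \cdot 3 \left(- \frac{1}{2}\right)\right) = 13 \left(-24 - 4\right) = 13 \left(-28\right) = -364$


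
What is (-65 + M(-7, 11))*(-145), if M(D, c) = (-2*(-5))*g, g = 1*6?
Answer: 725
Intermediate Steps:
g = 6
M(D, c) = 60 (M(D, c) = -2*(-5)*6 = 10*6 = 60)
(-65 + M(-7, 11))*(-145) = (-65 + 60)*(-145) = -5*(-145) = 725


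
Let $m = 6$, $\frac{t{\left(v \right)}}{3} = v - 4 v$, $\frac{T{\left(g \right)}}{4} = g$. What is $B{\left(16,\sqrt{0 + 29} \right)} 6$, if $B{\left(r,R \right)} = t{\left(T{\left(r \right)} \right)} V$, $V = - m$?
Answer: $20736$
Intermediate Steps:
$T{\left(g \right)} = 4 g$
$t{\left(v \right)} = - 9 v$ ($t{\left(v \right)} = 3 \left(v - 4 v\right) = 3 \left(- 3 v\right) = - 9 v$)
$V = -6$ ($V = \left(-1\right) 6 = -6$)
$B{\left(r,R \right)} = 216 r$ ($B{\left(r,R \right)} = - 9 \cdot 4 r \left(-6\right) = - 36 r \left(-6\right) = 216 r$)
$B{\left(16,\sqrt{0 + 29} \right)} 6 = 216 \cdot 16 \cdot 6 = 3456 \cdot 6 = 20736$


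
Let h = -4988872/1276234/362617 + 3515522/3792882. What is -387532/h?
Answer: -170057339735203271476668/406727229652306553 ≈ -4.1811e+5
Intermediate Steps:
h = 406727229652306553/438821412774179349 (h = -4988872*1/1276234*(1/362617) + 3515522*(1/3792882) = -2494436/638117*1/362617 + 1757761/1896441 = -2494436/231392072189 + 1757761/1896441 = 406727229652306553/438821412774179349 ≈ 0.92686)
-387532/h = -387532/406727229652306553/438821412774179349 = -387532*438821412774179349/406727229652306553 = -170057339735203271476668/406727229652306553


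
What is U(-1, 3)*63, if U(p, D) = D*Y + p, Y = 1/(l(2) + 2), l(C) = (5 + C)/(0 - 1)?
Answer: -504/5 ≈ -100.80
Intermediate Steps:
l(C) = -5 - C (l(C) = (5 + C)/(-1) = (5 + C)*(-1) = -5 - C)
Y = -1/5 (Y = 1/((-5 - 1*2) + 2) = 1/((-5 - 2) + 2) = 1/(-7 + 2) = 1/(-5) = -1/5 ≈ -0.20000)
U(p, D) = p - D/5 (U(p, D) = D*(-1/5) + p = -D/5 + p = p - D/5)
U(-1, 3)*63 = (-1 - 1/5*3)*63 = (-1 - 3/5)*63 = -8/5*63 = -504/5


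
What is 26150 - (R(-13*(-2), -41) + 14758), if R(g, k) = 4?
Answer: 11388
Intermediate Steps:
26150 - (R(-13*(-2), -41) + 14758) = 26150 - (4 + 14758) = 26150 - 1*14762 = 26150 - 14762 = 11388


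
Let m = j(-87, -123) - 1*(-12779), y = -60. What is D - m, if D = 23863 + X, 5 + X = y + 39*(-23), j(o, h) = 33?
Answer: 10089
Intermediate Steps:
X = -962 (X = -5 + (-60 + 39*(-23)) = -5 + (-60 - 897) = -5 - 957 = -962)
D = 22901 (D = 23863 - 962 = 22901)
m = 12812 (m = 33 - 1*(-12779) = 33 + 12779 = 12812)
D - m = 22901 - 1*12812 = 22901 - 12812 = 10089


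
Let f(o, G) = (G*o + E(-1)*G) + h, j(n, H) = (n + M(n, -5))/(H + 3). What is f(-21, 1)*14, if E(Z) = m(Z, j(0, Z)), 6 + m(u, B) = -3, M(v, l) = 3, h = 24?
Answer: -84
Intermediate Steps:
j(n, H) = (3 + n)/(3 + H) (j(n, H) = (n + 3)/(H + 3) = (3 + n)/(3 + H))
m(u, B) = -9 (m(u, B) = -6 - 3 = -9)
E(Z) = -9
f(o, G) = 24 - 9*G + G*o (f(o, G) = (G*o - 9*G) + 24 = (-9*G + G*o) + 24 = 24 - 9*G + G*o)
f(-21, 1)*14 = (24 - 9*1 + 1*(-21))*14 = (24 - 9 - 21)*14 = -6*14 = -84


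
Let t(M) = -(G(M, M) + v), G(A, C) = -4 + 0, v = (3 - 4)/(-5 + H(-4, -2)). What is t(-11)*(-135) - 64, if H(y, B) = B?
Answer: -4093/7 ≈ -584.71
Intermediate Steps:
v = ⅐ (v = (3 - 4)/(-5 - 2) = -1/(-7) = -1*(-⅐) = ⅐ ≈ 0.14286)
G(A, C) = -4
t(M) = 27/7 (t(M) = -(-4 + ⅐) = -1*(-27/7) = 27/7)
t(-11)*(-135) - 64 = (27/7)*(-135) - 64 = -3645/7 - 64 = -4093/7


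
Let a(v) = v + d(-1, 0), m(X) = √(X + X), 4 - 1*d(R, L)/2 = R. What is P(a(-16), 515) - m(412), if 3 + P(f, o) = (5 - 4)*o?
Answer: 512 - 2*√206 ≈ 483.29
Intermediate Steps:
d(R, L) = 8 - 2*R
m(X) = √2*√X (m(X) = √(2*X) = √2*√X)
a(v) = 10 + v (a(v) = v + (8 - 2*(-1)) = v + (8 + 2) = v + 10 = 10 + v)
P(f, o) = -3 + o (P(f, o) = -3 + (5 - 4)*o = -3 + 1*o = -3 + o)
P(a(-16), 515) - m(412) = (-3 + 515) - √2*√412 = 512 - √2*2*√103 = 512 - 2*√206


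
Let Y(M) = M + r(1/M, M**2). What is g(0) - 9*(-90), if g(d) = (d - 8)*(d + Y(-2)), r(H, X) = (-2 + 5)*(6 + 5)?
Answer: 562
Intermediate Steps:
r(H, X) = 33 (r(H, X) = 3*11 = 33)
Y(M) = 33 + M (Y(M) = M + 33 = 33 + M)
g(d) = (-8 + d)*(31 + d) (g(d) = (d - 8)*(d + (33 - 2)) = (-8 + d)*(d + 31) = (-8 + d)*(31 + d))
g(0) - 9*(-90) = (-248 + 0**2 + 23*0) - 9*(-90) = (-248 + 0 + 0) + 810 = -248 + 810 = 562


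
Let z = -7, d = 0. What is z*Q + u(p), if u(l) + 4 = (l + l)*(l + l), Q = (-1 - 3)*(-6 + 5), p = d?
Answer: -32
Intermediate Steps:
p = 0
Q = 4 (Q = -4*(-1) = 4)
u(l) = -4 + 4*l² (u(l) = -4 + (l + l)*(l + l) = -4 + (2*l)*(2*l) = -4 + 4*l²)
z*Q + u(p) = -7*4 + (-4 + 4*0²) = -28 + (-4 + 4*0) = -28 + (-4 + 0) = -28 - 4 = -32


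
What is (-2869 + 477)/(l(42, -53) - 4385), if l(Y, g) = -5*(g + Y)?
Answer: 1196/2165 ≈ 0.55243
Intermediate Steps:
l(Y, g) = -5*Y - 5*g (l(Y, g) = -5*(Y + g) = -5*Y - 5*g)
(-2869 + 477)/(l(42, -53) - 4385) = (-2869 + 477)/((-5*42 - 5*(-53)) - 4385) = -2392/((-210 + 265) - 4385) = -2392/(55 - 4385) = -2392/(-4330) = -2392*(-1/4330) = 1196/2165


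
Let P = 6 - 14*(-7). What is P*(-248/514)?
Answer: -12896/257 ≈ -50.179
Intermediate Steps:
P = 104 (P = 6 + 98 = 104)
P*(-248/514) = 104*(-248/514) = 104*(-248*1/514) = 104*(-124/257) = -12896/257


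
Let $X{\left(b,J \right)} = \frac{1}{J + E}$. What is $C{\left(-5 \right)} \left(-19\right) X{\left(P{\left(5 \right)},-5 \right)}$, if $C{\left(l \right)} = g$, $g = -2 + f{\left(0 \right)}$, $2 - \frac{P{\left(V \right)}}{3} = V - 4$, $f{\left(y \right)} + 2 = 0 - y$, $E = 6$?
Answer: $76$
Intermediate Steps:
$f{\left(y \right)} = -2 - y$ ($f{\left(y \right)} = -2 + \left(0 - y\right) = -2 - y$)
$P{\left(V \right)} = 18 - 3 V$ ($P{\left(V \right)} = 6 - 3 \left(V - 4\right) = 6 - 3 \left(-4 + V\right) = 6 - \left(-12 + 3 V\right) = 18 - 3 V$)
$g = -4$ ($g = -2 - 2 = -4$)
$C{\left(l \right)} = -4$
$X{\left(b,J \right)} = \frac{1}{6 + J}$ ($X{\left(b,J \right)} = \frac{1}{J + 6} = \frac{1}{6 + J}$)
$C{\left(-5 \right)} \left(-19\right) X{\left(P{\left(5 \right)},-5 \right)} = \frac{\left(-4\right) \left(-19\right)}{6 - 5} = \frac{76}{1} = 76 \cdot 1 = 76$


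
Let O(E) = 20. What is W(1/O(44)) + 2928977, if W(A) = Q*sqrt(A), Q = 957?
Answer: 2928977 + 957*sqrt(5)/10 ≈ 2.9292e+6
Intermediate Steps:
W(A) = 957*sqrt(A)
W(1/O(44)) + 2928977 = 957*sqrt(1/20) + 2928977 = 957*(sqrt(5)/10) + 2928977 = 957*sqrt(5)/10 + 2928977 = 2928977 + 957*sqrt(5)/10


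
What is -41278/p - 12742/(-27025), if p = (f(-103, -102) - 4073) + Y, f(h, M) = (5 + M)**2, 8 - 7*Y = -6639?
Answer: -315136104/51698825 ≈ -6.0956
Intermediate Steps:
Y = 6647/7 (Y = 8/7 - 1/7*(-6639) = 8/7 + 6639/7 = 6647/7 ≈ 949.57)
p = 43999/7 (p = ((5 - 102)**2 - 4073) + 6647/7 = ((-97)**2 - 4073) + 6647/7 = (9409 - 4073) + 6647/7 = 5336 + 6647/7 = 43999/7 ≈ 6285.6)
-41278/p - 12742/(-27025) = -41278/43999/7 - 12742/(-27025) = -41278*7/43999 - 12742*(-1/27025) = -288946/43999 + 554/1175 = -315136104/51698825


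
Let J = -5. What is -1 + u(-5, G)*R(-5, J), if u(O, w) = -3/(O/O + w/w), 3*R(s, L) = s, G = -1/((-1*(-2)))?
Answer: 3/2 ≈ 1.5000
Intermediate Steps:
G = -½ (G = -1/2 = -1*½ = -½ ≈ -0.50000)
R(s, L) = s/3
u(O, w) = -3/2 (u(O, w) = -3/(1 + 1) = -3/2)
-1 + u(-5, G)*R(-5, J) = -1 - (-5)/2 = -1 - 3/2*(-5/3) = -1 + 5/2 = 3/2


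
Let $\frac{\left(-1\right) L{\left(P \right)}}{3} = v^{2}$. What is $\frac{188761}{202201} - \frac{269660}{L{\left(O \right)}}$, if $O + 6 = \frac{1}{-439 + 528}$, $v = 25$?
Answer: $\frac{10975889707}{75825375} \approx 144.75$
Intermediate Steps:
$O = - \frac{533}{89}$ ($O = -6 + \frac{1}{-439 + 528} = -6 + \frac{1}{89} = - \frac{533}{89} \approx -5.9888$)
$L{\left(P \right)} = -1875$ ($L{\left(P \right)} = - 3 \cdot 25^{2} = \left(-3\right) 625 = -1875$)
$\frac{188761}{202201} - \frac{269660}{L{\left(O \right)}} = \frac{188761}{202201} - \frac{269660}{-1875} = 188761 \cdot \frac{1}{202201} - - \frac{53932}{375} = \frac{188761}{202201} + \frac{53932}{375} = \frac{10975889707}{75825375}$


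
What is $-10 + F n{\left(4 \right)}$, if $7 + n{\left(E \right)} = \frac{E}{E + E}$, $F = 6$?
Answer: $-49$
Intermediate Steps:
$n{\left(E \right)} = - \frac{13}{2}$ ($n{\left(E \right)} = -7 + \frac{E}{E + E} = -7 + \frac{E}{2 E} = -7 + \frac{1}{2 E} E = -7 + \frac{1}{2} = - \frac{13}{2}$)
$-10 + F n{\left(4 \right)} = -10 + 6 \left(- \frac{13}{2}\right) = -10 - 39 = -49$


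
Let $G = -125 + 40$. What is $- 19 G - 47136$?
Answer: $-45521$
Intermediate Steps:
$G = -85$
$- 19 G - 47136 = \left(-19\right) \left(-85\right) - 47136 = 1615 - 47136 = -45521$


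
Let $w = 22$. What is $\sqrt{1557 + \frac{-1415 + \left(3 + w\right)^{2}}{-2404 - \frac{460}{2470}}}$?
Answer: $\frac{\sqrt{137293629219278}}{296917} \approx 39.463$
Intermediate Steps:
$\sqrt{1557 + \frac{-1415 + \left(3 + w\right)^{2}}{-2404 - \frac{460}{2470}}} = \sqrt{1557 + \frac{-1415 + \left(3 + 22\right)^{2}}{-2404 - \frac{460}{2470}}} = \sqrt{1557 + \frac{-1415 + 25^{2}}{-2404 - \frac{46}{247}}} = \sqrt{1557 + \frac{-1415 + 625}{-2404 - \frac{46}{247}}} = \sqrt{1557 - \frac{790}{- \frac{593834}{247}}} = \sqrt{1557 - - \frac{97565}{296917}} = \sqrt{1557 + \frac{97565}{296917}} = \sqrt{\frac{462397334}{296917}} = \frac{\sqrt{137293629219278}}{296917}$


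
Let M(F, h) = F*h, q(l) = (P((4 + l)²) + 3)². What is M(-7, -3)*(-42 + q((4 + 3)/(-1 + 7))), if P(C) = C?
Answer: 7618303/432 ≈ 17635.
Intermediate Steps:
q(l) = (3 + (4 + l)²)² (q(l) = ((4 + l)² + 3)² = (3 + (4 + l)²)²)
M(-7, -3)*(-42 + q((4 + 3)/(-1 + 7))) = (-7*(-3))*(-42 + (3 + (4 + (4 + 3)/(-1 + 7))²)²) = 21*(-42 + (3 + (4 + 7/6)²)²) = 21*(-42 + (3 + (31/6)²)²) = 21*(-42 + (3 + 961/36)²) = 21*(-42 + (1069/36)²) = 21*(-42 + 1142761/1296) = 21*(1088329/1296) = 7618303/432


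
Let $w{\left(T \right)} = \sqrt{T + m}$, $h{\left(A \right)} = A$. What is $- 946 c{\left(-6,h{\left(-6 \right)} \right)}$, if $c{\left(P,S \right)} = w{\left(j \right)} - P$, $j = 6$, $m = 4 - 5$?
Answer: $-5676 - 946 \sqrt{5} \approx -7791.3$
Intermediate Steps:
$m = -1$
$w{\left(T \right)} = \sqrt{-1 + T}$ ($w{\left(T \right)} = \sqrt{T - 1} = \sqrt{-1 + T}$)
$c{\left(P,S \right)} = \sqrt{5} - P$ ($c{\left(P,S \right)} = \sqrt{-1 + 6} - P = \sqrt{5} - P$)
$- 946 c{\left(-6,h{\left(-6 \right)} \right)} = - 946 \left(\sqrt{5} - -6\right) = - 946 \left(\sqrt{5} + 6\right) = - 946 \left(6 + \sqrt{5}\right) = -5676 - 946 \sqrt{5}$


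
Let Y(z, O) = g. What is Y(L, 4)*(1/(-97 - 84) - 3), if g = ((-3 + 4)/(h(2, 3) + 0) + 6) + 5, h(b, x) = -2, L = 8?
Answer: -5712/181 ≈ -31.558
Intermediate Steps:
g = 21/2 (g = ((-3 + 4)/(-2 + 0) + 6) + 5 = (1/(-2) + 6) + 5 = (1*(-½) + 6) + 5 = (-½ + 6) + 5 = 11/2 + 5 = 21/2 ≈ 10.500)
Y(z, O) = 21/2
Y(L, 4)*(1/(-97 - 84) - 3) = 21*(1/(-97 - 84) - 3)/2 = 21*(1/(-181) - 3)/2 = 21*(-1/181 - 3)/2 = (21/2)*(-544/181) = -5712/181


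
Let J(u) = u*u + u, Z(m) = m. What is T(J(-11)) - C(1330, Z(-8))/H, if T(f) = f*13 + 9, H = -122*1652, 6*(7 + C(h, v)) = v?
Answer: 870065423/604632 ≈ 1439.0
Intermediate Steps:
C(h, v) = -7 + v/6
J(u) = u + u² (J(u) = u² + u = u + u²)
H = -201544
T(f) = 9 + 13*f (T(f) = 13*f + 9 = 9 + 13*f)
T(J(-11)) - C(1330, Z(-8))/H = (9 + 13*(-11*(1 - 11))) - (-7 + (⅙)*(-8))/(-201544) = (9 + 13*(-11*(-10))) - (-7 - 4/3)*(-1)/201544 = (9 + 13*110) - (-25)*(-1)/(3*201544) = (9 + 1430) - 1*25/604632 = 1439 - 25/604632 = 870065423/604632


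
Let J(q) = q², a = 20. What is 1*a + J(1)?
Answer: 21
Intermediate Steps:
1*a + J(1) = 1*20 + 1² = 20 + 1 = 21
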